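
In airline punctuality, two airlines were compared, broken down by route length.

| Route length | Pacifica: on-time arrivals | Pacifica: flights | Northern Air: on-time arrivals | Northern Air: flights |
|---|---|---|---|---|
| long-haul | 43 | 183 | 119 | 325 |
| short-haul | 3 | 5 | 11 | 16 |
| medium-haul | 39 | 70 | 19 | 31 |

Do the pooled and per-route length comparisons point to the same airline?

Yes

Long-haul: Pacifica 43/183 = 23.5%, Northern Air 119/325 = 36.6% → Northern Air
Short-haul: Pacifica 3/5 = 60.0%, Northern Air 11/16 = 68.8% → Northern Air
Medium-haul: Pacifica 39/70 = 55.7%, Northern Air 19/31 = 61.3% → Northern Air
Overall: Pacifica 85/258 = 32.9%, Northern Air 149/372 = 40.1% → Northern Air
Northern Air wins overall and in every route group — no reversal.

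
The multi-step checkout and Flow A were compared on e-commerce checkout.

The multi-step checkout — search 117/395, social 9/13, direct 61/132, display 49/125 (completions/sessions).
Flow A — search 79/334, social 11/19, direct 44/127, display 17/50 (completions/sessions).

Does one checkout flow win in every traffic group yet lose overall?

No

Search: the multi-step checkout 117/395 = 29.6%, Flow A 79/334 = 23.7% → the multi-step checkout
Social: the multi-step checkout 9/13 = 69.2%, Flow A 11/19 = 57.9% → the multi-step checkout
Direct: the multi-step checkout 61/132 = 46.2%, Flow A 44/127 = 34.6% → the multi-step checkout
Display: the multi-step checkout 49/125 = 39.2%, Flow A 17/50 = 34.0% → the multi-step checkout
Overall: the multi-step checkout 236/665 = 35.5%, Flow A 151/530 = 28.5% → the multi-step checkout
The multi-step checkout wins overall and in every traffic group — no reversal.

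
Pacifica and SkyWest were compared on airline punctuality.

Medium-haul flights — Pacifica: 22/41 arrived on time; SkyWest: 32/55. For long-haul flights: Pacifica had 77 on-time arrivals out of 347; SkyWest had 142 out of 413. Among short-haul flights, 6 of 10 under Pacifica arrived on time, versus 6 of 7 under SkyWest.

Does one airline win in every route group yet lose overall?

No

Medium-haul: Pacifica 22/41 = 53.7%, SkyWest 32/55 = 58.2% → SkyWest
Long-haul: Pacifica 77/347 = 22.2%, SkyWest 142/413 = 34.4% → SkyWest
Short-haul: Pacifica 6/10 = 60.0%, SkyWest 6/7 = 85.7% → SkyWest
Overall: Pacifica 105/398 = 26.4%, SkyWest 180/475 = 37.9% → SkyWest
SkyWest wins overall and in every route group — no reversal.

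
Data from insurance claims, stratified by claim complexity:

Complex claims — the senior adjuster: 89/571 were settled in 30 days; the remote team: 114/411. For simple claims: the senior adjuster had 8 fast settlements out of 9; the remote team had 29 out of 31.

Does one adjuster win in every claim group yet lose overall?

No

Complex: the senior adjuster 89/571 = 15.6%, the remote team 114/411 = 27.7% → the remote team
Simple: the senior adjuster 8/9 = 88.9%, the remote team 29/31 = 93.5% → the remote team
Overall: the senior adjuster 97/580 = 16.7%, the remote team 143/442 = 32.4% → the remote team
The remote team wins overall and in every claim group — no reversal.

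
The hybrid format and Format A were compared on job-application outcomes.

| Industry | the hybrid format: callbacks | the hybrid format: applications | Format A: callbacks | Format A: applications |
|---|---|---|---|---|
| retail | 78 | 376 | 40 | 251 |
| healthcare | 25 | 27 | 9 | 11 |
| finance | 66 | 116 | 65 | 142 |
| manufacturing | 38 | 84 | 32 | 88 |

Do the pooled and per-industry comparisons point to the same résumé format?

Retail: the hybrid format 78/376 = 20.7%, Format A 40/251 = 15.9% → the hybrid format
Healthcare: the hybrid format 25/27 = 92.6%, Format A 9/11 = 81.8% → the hybrid format
Finance: the hybrid format 66/116 = 56.9%, Format A 65/142 = 45.8% → the hybrid format
Manufacturing: the hybrid format 38/84 = 45.2%, Format A 32/88 = 36.4% → the hybrid format
Overall: the hybrid format 207/603 = 34.3%, Format A 146/492 = 29.7% → the hybrid format
The hybrid format wins overall and in every industry group — no reversal.

Yes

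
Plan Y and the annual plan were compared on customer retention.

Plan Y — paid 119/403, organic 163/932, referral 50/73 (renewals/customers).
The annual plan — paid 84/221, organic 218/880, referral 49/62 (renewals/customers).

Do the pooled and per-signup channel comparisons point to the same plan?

Paid: Plan Y 119/403 = 29.5%, the annual plan 84/221 = 38.0% → the annual plan
Organic: Plan Y 163/932 = 17.5%, the annual plan 218/880 = 24.8% → the annual plan
Referral: Plan Y 50/73 = 68.5%, the annual plan 49/62 = 79.0% → the annual plan
Overall: Plan Y 332/1408 = 23.6%, the annual plan 351/1163 = 30.2% → the annual plan
The annual plan wins overall and in every signup group — no reversal.

Yes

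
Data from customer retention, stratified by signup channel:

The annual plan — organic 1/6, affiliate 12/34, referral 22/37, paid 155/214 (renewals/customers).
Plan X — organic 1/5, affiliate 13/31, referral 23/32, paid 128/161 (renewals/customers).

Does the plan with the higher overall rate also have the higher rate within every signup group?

Yes

Organic: the annual plan 1/6 = 16.7%, Plan X 1/5 = 20.0% → Plan X
Affiliate: the annual plan 12/34 = 35.3%, Plan X 13/31 = 41.9% → Plan X
Referral: the annual plan 22/37 = 59.5%, Plan X 23/32 = 71.9% → Plan X
Paid: the annual plan 155/214 = 72.4%, Plan X 128/161 = 79.5% → Plan X
Overall: the annual plan 190/291 = 65.3%, Plan X 165/229 = 72.1% → Plan X
Plan X wins overall and in every signup group — no reversal.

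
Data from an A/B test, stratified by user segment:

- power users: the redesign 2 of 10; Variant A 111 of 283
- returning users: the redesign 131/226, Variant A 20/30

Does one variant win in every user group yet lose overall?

Power users: the redesign 2/10 = 20.0%, Variant A 111/283 = 39.2% → Variant A
Returning users: the redesign 131/226 = 58.0%, Variant A 20/30 = 66.7% → Variant A
Overall: the redesign 133/236 = 56.4%, Variant A 131/313 = 41.9% → the redesign
Variant A wins each user group but the redesign wins overall — the comparison reverses. Variant A's views skew toward power users, which has a lower base rate.

Yes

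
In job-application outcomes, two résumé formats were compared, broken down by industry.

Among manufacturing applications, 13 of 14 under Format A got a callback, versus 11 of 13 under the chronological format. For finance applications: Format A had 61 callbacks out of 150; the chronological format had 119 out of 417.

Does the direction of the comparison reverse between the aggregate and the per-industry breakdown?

No

Manufacturing: Format A 13/14 = 92.9%, the chronological format 11/13 = 84.6% → Format A
Finance: Format A 61/150 = 40.7%, the chronological format 119/417 = 28.5% → Format A
Overall: Format A 74/164 = 45.1%, the chronological format 130/430 = 30.2% → Format A
Format A wins overall and in every industry group — no reversal.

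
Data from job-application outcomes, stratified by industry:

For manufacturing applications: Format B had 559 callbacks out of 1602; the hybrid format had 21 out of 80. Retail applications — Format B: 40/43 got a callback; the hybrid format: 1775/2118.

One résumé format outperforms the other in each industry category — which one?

Manufacturing: Format B 559/1602 = 34.9%, the hybrid format 21/80 = 26.2% → Format B
Retail: Format B 40/43 = 93.0%, the hybrid format 1775/2118 = 83.8% → Format B
Format B has the higher rate in both groups.

Format B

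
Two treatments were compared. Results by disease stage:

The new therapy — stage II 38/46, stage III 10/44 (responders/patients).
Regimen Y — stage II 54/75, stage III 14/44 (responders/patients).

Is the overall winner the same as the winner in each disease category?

Stage II: the new therapy 38/46 = 82.6%, Regimen Y 54/75 = 72.0% → the new therapy
Stage III: the new therapy 10/44 = 22.7%, Regimen Y 14/44 = 31.8% → Regimen Y
Overall: the new therapy 48/90 = 53.3%, Regimen Y 68/119 = 57.1% → Regimen Y
Neither sweeps: the new therapy wins 1 of 2 groups, Regimen Y wins 1. Regimen Y wins overall but not every group — no Simpson reversal.

No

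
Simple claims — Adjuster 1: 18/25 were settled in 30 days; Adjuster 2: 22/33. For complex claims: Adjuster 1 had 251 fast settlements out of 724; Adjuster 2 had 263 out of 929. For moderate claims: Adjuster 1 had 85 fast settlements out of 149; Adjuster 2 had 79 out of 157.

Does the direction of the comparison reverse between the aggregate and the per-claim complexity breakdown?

No

Simple: Adjuster 1 18/25 = 72.0%, Adjuster 2 22/33 = 66.7% → Adjuster 1
Complex: Adjuster 1 251/724 = 34.7%, Adjuster 2 263/929 = 28.3% → Adjuster 1
Moderate: Adjuster 1 85/149 = 57.0%, Adjuster 2 79/157 = 50.3% → Adjuster 1
Overall: Adjuster 1 354/898 = 39.4%, Adjuster 2 364/1119 = 32.5% → Adjuster 1
Adjuster 1 wins overall and in every claim group — no reversal.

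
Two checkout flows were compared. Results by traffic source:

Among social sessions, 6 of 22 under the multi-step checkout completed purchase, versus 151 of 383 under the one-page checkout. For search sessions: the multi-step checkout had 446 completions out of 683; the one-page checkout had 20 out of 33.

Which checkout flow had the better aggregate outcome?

Social: the multi-step checkout 6/22 = 27.3%, the one-page checkout 151/383 = 39.4% → the one-page checkout
Search: the multi-step checkout 446/683 = 65.3%, the one-page checkout 20/33 = 60.6% → the multi-step checkout
Overall: the multi-step checkout 452/705 = 64.1%, the one-page checkout 171/416 = 41.1% → the multi-step checkout
(Neither sweeps every traffic group, but the multi-step checkout has the higher pooled rate.)

the multi-step checkout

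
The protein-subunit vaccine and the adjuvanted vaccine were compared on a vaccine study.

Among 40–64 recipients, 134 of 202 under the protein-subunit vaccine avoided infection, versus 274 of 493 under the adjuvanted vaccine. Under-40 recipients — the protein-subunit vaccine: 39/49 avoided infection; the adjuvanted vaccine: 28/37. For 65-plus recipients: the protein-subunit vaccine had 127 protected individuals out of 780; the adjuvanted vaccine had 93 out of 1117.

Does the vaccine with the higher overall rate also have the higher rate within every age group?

40–64: the protein-subunit vaccine 134/202 = 66.3%, the adjuvanted vaccine 274/493 = 55.6% → the protein-subunit vaccine
Under-40: the protein-subunit vaccine 39/49 = 79.6%, the adjuvanted vaccine 28/37 = 75.7% → the protein-subunit vaccine
65-plus: the protein-subunit vaccine 127/780 = 16.3%, the adjuvanted vaccine 93/1117 = 8.3% → the protein-subunit vaccine
Overall: the protein-subunit vaccine 300/1031 = 29.1%, the adjuvanted vaccine 395/1647 = 24.0% → the protein-subunit vaccine
The protein-subunit vaccine wins overall and in every age group — no reversal.

Yes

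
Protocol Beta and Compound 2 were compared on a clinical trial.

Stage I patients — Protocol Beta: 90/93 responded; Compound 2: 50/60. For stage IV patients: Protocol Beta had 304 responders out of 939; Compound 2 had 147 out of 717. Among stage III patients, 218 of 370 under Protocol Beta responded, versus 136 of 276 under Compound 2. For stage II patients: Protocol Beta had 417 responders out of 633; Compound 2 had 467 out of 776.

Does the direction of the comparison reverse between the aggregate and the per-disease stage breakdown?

Stage I: Protocol Beta 90/93 = 96.8%, Compound 2 50/60 = 83.3% → Protocol Beta
Stage IV: Protocol Beta 304/939 = 32.4%, Compound 2 147/717 = 20.5% → Protocol Beta
Stage III: Protocol Beta 218/370 = 58.9%, Compound 2 136/276 = 49.3% → Protocol Beta
Stage II: Protocol Beta 417/633 = 65.9%, Compound 2 467/776 = 60.2% → Protocol Beta
Overall: Protocol Beta 1029/2035 = 50.6%, Compound 2 800/1829 = 43.7% → Protocol Beta
Protocol Beta wins overall and in every disease group — no reversal.

No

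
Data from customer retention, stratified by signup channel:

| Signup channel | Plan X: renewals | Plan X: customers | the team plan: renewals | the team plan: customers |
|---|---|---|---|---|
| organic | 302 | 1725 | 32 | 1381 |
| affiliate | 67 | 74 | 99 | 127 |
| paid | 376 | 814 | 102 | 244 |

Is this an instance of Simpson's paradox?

No

Organic: Plan X 302/1725 = 17.5%, the team plan 32/1381 = 2.3% → Plan X
Affiliate: Plan X 67/74 = 90.5%, the team plan 99/127 = 78.0% → Plan X
Paid: Plan X 376/814 = 46.2%, the team plan 102/244 = 41.8% → Plan X
Overall: Plan X 745/2613 = 28.5%, the team plan 233/1752 = 13.3% → Plan X
Plan X wins overall and in every signup group — no reversal.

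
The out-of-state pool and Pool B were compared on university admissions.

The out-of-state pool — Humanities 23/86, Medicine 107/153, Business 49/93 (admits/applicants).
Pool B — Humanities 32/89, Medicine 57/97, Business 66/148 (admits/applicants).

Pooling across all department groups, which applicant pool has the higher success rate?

the out-of-state pool

Humanities: the out-of-state pool 23/86 = 26.7%, Pool B 32/89 = 36.0% → Pool B
Medicine: the out-of-state pool 107/153 = 69.9%, Pool B 57/97 = 58.8% → the out-of-state pool
Business: the out-of-state pool 49/93 = 52.7%, Pool B 66/148 = 44.6% → the out-of-state pool
Overall: the out-of-state pool 179/332 = 53.9%, Pool B 155/334 = 46.4% → the out-of-state pool
(Neither sweeps every department group, but the out-of-state pool has the higher pooled rate.)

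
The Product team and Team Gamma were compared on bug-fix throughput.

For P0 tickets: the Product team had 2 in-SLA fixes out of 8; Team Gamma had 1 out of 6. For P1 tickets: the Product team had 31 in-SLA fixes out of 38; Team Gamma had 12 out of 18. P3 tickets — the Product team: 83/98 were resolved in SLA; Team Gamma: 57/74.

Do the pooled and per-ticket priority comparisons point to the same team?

Yes

P0: the Product team 2/8 = 25.0%, Team Gamma 1/6 = 16.7% → the Product team
P1: the Product team 31/38 = 81.6%, Team Gamma 12/18 = 66.7% → the Product team
P3: the Product team 83/98 = 84.7%, Team Gamma 57/74 = 77.0% → the Product team
Overall: the Product team 116/144 = 80.6%, Team Gamma 70/98 = 71.4% → the Product team
The Product team wins overall and in every ticket group — no reversal.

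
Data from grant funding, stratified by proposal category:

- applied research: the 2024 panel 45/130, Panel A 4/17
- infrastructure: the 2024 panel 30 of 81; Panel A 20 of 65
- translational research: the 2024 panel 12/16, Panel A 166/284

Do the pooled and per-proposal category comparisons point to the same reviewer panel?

Applied research: the 2024 panel 45/130 = 34.6%, Panel A 4/17 = 23.5% → the 2024 panel
Infrastructure: the 2024 panel 30/81 = 37.0%, Panel A 20/65 = 30.8% → the 2024 panel
Translational research: the 2024 panel 12/16 = 75.0%, Panel A 166/284 = 58.5% → the 2024 panel
Overall: the 2024 panel 87/227 = 38.3%, Panel A 190/366 = 51.9% → Panel A
The 2024 panel wins each proposal group but Panel A wins overall — the comparison reverses. The 2024 panel's proposals skew toward applied research, which has a lower base rate.

No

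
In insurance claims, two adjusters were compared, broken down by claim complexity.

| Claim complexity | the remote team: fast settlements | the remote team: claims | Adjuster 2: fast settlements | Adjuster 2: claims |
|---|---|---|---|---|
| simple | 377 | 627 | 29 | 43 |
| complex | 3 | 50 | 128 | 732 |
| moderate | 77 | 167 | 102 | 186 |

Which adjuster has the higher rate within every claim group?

Adjuster 2

Simple: the remote team 377/627 = 60.1%, Adjuster 2 29/43 = 67.4% → Adjuster 2
Complex: the remote team 3/50 = 6.0%, Adjuster 2 128/732 = 17.5% → Adjuster 2
Moderate: the remote team 77/167 = 46.1%, Adjuster 2 102/186 = 54.8% → Adjuster 2
Adjuster 2 has the higher rate in all 3 groups.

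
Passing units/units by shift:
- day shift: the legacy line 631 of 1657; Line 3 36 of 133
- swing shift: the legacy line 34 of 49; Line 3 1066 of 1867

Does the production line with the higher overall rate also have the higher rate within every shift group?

No

Day shift: the legacy line 631/1657 = 38.1%, Line 3 36/133 = 27.1% → the legacy line
Swing shift: the legacy line 34/49 = 69.4%, Line 3 1066/1867 = 57.1% → the legacy line
Overall: the legacy line 665/1706 = 39.0%, Line 3 1102/2000 = 55.1% → Line 3
The legacy line wins each shift group but Line 3 wins overall — the comparison reverses. The legacy line's units skew toward day shift, which has a lower base rate.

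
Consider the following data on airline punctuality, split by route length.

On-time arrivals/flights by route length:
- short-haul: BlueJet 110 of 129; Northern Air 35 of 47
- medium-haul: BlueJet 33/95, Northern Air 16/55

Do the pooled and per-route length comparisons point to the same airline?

Short-haul: BlueJet 110/129 = 85.3%, Northern Air 35/47 = 74.5% → BlueJet
Medium-haul: BlueJet 33/95 = 34.7%, Northern Air 16/55 = 29.1% → BlueJet
Overall: BlueJet 143/224 = 63.8%, Northern Air 51/102 = 50.0% → BlueJet
BlueJet wins overall and in every route group — no reversal.

Yes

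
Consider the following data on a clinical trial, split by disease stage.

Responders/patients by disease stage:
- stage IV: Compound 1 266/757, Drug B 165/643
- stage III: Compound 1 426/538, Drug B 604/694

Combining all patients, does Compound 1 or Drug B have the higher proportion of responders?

Stage IV: Compound 1 266/757 = 35.1%, Drug B 165/643 = 25.7% → Compound 1
Stage III: Compound 1 426/538 = 79.2%, Drug B 604/694 = 87.0% → Drug B
Overall: Compound 1 692/1295 = 53.4%, Drug B 769/1337 = 57.5% → Drug B
(Neither sweeps every disease group, but Drug B has the higher pooled rate.)

Drug B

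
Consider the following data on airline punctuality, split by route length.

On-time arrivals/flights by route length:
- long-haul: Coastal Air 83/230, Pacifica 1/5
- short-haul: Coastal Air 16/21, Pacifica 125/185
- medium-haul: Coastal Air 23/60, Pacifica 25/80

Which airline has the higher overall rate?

Pacifica

Long-haul: Coastal Air 83/230 = 36.1%, Pacifica 1/5 = 20.0% → Coastal Air
Short-haul: Coastal Air 16/21 = 76.2%, Pacifica 125/185 = 67.6% → Coastal Air
Medium-haul: Coastal Air 23/60 = 38.3%, Pacifica 25/80 = 31.2% → Coastal Air
Overall: Coastal Air 122/311 = 39.2%, Pacifica 151/270 = 55.9% → Pacifica
(Coastal Air wins every route group but Pacifica wins overall — Coastal Air's flights skew toward the low-rate long-haul group.)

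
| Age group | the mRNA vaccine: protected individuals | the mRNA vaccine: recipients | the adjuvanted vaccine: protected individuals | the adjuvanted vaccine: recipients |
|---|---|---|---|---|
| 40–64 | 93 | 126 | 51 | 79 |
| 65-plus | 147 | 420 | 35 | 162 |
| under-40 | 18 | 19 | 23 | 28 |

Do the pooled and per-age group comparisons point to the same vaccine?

Yes

40–64: the mRNA vaccine 93/126 = 73.8%, the adjuvanted vaccine 51/79 = 64.6% → the mRNA vaccine
65-plus: the mRNA vaccine 147/420 = 35.0%, the adjuvanted vaccine 35/162 = 21.6% → the mRNA vaccine
Under-40: the mRNA vaccine 18/19 = 94.7%, the adjuvanted vaccine 23/28 = 82.1% → the mRNA vaccine
Overall: the mRNA vaccine 258/565 = 45.7%, the adjuvanted vaccine 109/269 = 40.5% → the mRNA vaccine
The mRNA vaccine wins overall and in every age group — no reversal.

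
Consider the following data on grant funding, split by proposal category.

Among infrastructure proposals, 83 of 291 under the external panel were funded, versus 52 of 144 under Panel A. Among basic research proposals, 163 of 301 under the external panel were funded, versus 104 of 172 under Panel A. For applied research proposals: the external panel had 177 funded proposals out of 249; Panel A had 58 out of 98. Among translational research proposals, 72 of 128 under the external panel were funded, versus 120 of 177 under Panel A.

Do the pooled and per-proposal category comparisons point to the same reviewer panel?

Infrastructure: the external panel 83/291 = 28.5%, Panel A 52/144 = 36.1% → Panel A
Basic research: the external panel 163/301 = 54.2%, Panel A 104/172 = 60.5% → Panel A
Applied research: the external panel 177/249 = 71.1%, Panel A 58/98 = 59.2% → the external panel
Translational research: the external panel 72/128 = 56.2%, Panel A 120/177 = 67.8% → Panel A
Overall: the external panel 495/969 = 51.1%, Panel A 334/591 = 56.5% → Panel A
Neither sweeps: the external panel wins 1 of 4 groups, Panel A wins 3. Panel A wins overall but not every group — no Simpson reversal.

No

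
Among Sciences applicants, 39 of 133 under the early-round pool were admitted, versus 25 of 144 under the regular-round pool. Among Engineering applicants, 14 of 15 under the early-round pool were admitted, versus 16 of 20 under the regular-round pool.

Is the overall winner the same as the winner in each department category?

Yes

Sciences: the early-round pool 39/133 = 29.3%, the regular-round pool 25/144 = 17.4% → the early-round pool
Engineering: the early-round pool 14/15 = 93.3%, the regular-round pool 16/20 = 80.0% → the early-round pool
Overall: the early-round pool 53/148 = 35.8%, the regular-round pool 41/164 = 25.0% → the early-round pool
The early-round pool wins overall and in every department group — no reversal.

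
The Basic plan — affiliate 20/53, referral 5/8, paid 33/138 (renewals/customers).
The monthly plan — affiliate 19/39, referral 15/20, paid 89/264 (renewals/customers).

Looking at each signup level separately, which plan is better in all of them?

Affiliate: the Basic plan 20/53 = 37.7%, the monthly plan 19/39 = 48.7% → the monthly plan
Referral: the Basic plan 5/8 = 62.5%, the monthly plan 15/20 = 75.0% → the monthly plan
Paid: the Basic plan 33/138 = 23.9%, the monthly plan 89/264 = 33.7% → the monthly plan
The monthly plan has the higher rate in all 3 groups.

the monthly plan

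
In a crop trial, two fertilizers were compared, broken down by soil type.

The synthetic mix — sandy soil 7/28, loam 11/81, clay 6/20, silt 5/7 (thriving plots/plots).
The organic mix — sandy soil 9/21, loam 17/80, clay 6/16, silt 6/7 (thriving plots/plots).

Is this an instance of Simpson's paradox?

No

Sandy soil: the synthetic mix 7/28 = 25.0%, the organic mix 9/21 = 42.9% → the organic mix
Loam: the synthetic mix 11/81 = 13.6%, the organic mix 17/80 = 21.2% → the organic mix
Clay: the synthetic mix 6/20 = 30.0%, the organic mix 6/16 = 37.5% → the organic mix
Silt: the synthetic mix 5/7 = 71.4%, the organic mix 6/7 = 85.7% → the organic mix
Overall: the synthetic mix 29/136 = 21.3%, the organic mix 38/124 = 30.6% → the organic mix
The organic mix wins overall and in every soil group — no reversal.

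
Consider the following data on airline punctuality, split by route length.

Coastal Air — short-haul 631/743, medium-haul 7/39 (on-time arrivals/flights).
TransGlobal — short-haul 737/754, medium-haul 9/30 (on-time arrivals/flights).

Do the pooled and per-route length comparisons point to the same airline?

Yes

Short-haul: Coastal Air 631/743 = 84.9%, TransGlobal 737/754 = 97.7% → TransGlobal
Medium-haul: Coastal Air 7/39 = 17.9%, TransGlobal 9/30 = 30.0% → TransGlobal
Overall: Coastal Air 638/782 = 81.6%, TransGlobal 746/784 = 95.2% → TransGlobal
TransGlobal wins overall and in every route group — no reversal.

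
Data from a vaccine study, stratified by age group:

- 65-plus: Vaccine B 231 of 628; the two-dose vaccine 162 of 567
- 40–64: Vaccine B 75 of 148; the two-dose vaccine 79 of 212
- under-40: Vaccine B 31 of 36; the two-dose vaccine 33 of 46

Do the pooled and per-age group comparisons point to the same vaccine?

65-plus: Vaccine B 231/628 = 36.8%, the two-dose vaccine 162/567 = 28.6% → Vaccine B
40–64: Vaccine B 75/148 = 50.7%, the two-dose vaccine 79/212 = 37.3% → Vaccine B
Under-40: Vaccine B 31/36 = 86.1%, the two-dose vaccine 33/46 = 71.7% → Vaccine B
Overall: Vaccine B 337/812 = 41.5%, the two-dose vaccine 274/825 = 33.2% → Vaccine B
Vaccine B wins overall and in every age group — no reversal.

Yes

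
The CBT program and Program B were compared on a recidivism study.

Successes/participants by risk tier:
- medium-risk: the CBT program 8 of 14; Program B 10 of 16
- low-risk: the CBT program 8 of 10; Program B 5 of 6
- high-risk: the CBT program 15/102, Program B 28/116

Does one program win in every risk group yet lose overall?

Medium-risk: the CBT program 8/14 = 57.1%, Program B 10/16 = 62.5% → Program B
Low-risk: the CBT program 8/10 = 80.0%, Program B 5/6 = 83.3% → Program B
High-risk: the CBT program 15/102 = 14.7%, Program B 28/116 = 24.1% → Program B
Overall: the CBT program 31/126 = 24.6%, Program B 43/138 = 31.2% → Program B
Program B wins overall and in every risk group — no reversal.

No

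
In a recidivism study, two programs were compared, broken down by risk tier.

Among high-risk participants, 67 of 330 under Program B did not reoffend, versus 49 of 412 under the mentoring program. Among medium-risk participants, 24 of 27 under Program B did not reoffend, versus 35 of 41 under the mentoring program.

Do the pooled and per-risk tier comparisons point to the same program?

High-risk: Program B 67/330 = 20.3%, the mentoring program 49/412 = 11.9% → Program B
Medium-risk: Program B 24/27 = 88.9%, the mentoring program 35/41 = 85.4% → Program B
Overall: Program B 91/357 = 25.5%, the mentoring program 84/453 = 18.5% → Program B
Program B wins overall and in every risk group — no reversal.

Yes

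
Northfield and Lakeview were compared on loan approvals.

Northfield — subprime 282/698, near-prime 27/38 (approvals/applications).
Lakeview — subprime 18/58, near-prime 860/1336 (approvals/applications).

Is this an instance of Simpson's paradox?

Subprime: Northfield 282/698 = 40.4%, Lakeview 18/58 = 31.0% → Northfield
Near-prime: Northfield 27/38 = 71.1%, Lakeview 860/1336 = 64.4% → Northfield
Overall: Northfield 309/736 = 42.0%, Lakeview 878/1394 = 63.0% → Lakeview
Northfield wins each credit group but Lakeview wins overall — the comparison reverses. Northfield's applications skew toward subprime, which has a lower base rate.

Yes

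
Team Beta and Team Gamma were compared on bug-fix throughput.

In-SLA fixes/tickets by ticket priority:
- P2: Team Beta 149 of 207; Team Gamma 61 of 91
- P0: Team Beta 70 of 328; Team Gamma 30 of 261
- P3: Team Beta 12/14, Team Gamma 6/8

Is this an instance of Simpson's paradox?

P2: Team Beta 149/207 = 72.0%, Team Gamma 61/91 = 67.0% → Team Beta
P0: Team Beta 70/328 = 21.3%, Team Gamma 30/261 = 11.5% → Team Beta
P3: Team Beta 12/14 = 85.7%, Team Gamma 6/8 = 75.0% → Team Beta
Overall: Team Beta 231/549 = 42.1%, Team Gamma 97/360 = 26.9% → Team Beta
Team Beta wins overall and in every ticket group — no reversal.

No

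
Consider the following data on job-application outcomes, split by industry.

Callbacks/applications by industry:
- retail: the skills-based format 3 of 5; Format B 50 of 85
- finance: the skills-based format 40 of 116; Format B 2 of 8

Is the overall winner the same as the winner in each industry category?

Retail: the skills-based format 3/5 = 60.0%, Format B 50/85 = 58.8% → the skills-based format
Finance: the skills-based format 40/116 = 34.5%, Format B 2/8 = 25.0% → the skills-based format
Overall: the skills-based format 43/121 = 35.5%, Format B 52/93 = 55.9% → Format B
The skills-based format wins each industry group but Format B wins overall — the comparison reverses. The skills-based format's applications skew toward finance, which has a lower base rate.

No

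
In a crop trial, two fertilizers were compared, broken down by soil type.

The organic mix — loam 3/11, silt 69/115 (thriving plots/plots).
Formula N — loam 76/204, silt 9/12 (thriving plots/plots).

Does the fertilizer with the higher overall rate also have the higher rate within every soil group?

No

Loam: the organic mix 3/11 = 27.3%, Formula N 76/204 = 37.3% → Formula N
Silt: the organic mix 69/115 = 60.0%, Formula N 9/12 = 75.0% → Formula N
Overall: the organic mix 72/126 = 57.1%, Formula N 85/216 = 39.4% → the organic mix
Formula N wins each soil group but the organic mix wins overall — the comparison reverses. Formula N's plots skew toward loam, which has a lower base rate.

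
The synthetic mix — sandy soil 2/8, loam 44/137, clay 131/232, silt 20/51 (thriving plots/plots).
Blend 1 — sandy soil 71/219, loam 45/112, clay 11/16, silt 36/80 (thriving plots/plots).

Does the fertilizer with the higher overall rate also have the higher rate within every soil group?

Sandy soil: the synthetic mix 2/8 = 25.0%, Blend 1 71/219 = 32.4% → Blend 1
Loam: the synthetic mix 44/137 = 32.1%, Blend 1 45/112 = 40.2% → Blend 1
Clay: the synthetic mix 131/232 = 56.5%, Blend 1 11/16 = 68.8% → Blend 1
Silt: the synthetic mix 20/51 = 39.2%, Blend 1 36/80 = 45.0% → Blend 1
Overall: the synthetic mix 197/428 = 46.0%, Blend 1 163/427 = 38.2% → the synthetic mix
Blend 1 wins each soil group but the synthetic mix wins overall — the comparison reverses. Blend 1's plots skew toward sandy soil, which has a lower base rate.

No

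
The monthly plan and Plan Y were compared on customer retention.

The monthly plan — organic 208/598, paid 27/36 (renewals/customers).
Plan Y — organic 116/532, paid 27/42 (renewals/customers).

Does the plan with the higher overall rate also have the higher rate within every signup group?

Organic: the monthly plan 208/598 = 34.8%, Plan Y 116/532 = 21.8% → the monthly plan
Paid: the monthly plan 27/36 = 75.0%, Plan Y 27/42 = 64.3% → the monthly plan
Overall: the monthly plan 235/634 = 37.1%, Plan Y 143/574 = 24.9% → the monthly plan
The monthly plan wins overall and in every signup group — no reversal.

Yes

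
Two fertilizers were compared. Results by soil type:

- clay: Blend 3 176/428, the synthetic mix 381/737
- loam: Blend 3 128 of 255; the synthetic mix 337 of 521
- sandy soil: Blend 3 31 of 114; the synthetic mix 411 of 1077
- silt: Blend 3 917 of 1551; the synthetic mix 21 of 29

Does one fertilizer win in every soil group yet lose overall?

Clay: Blend 3 176/428 = 41.1%, the synthetic mix 381/737 = 51.7% → the synthetic mix
Loam: Blend 3 128/255 = 50.2%, the synthetic mix 337/521 = 64.7% → the synthetic mix
Sandy soil: Blend 3 31/114 = 27.2%, the synthetic mix 411/1077 = 38.2% → the synthetic mix
Silt: Blend 3 917/1551 = 59.1%, the synthetic mix 21/29 = 72.4% → the synthetic mix
Overall: Blend 3 1252/2348 = 53.3%, the synthetic mix 1150/2364 = 48.6% → Blend 3
The synthetic mix wins each soil group but Blend 3 wins overall — the comparison reverses. The synthetic mix's plots skew toward sandy soil, which has a lower base rate.

Yes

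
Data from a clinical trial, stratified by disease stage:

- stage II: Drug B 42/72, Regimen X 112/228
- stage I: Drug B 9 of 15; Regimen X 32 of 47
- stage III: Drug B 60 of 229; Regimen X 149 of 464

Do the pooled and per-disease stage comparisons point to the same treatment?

Stage II: Drug B 42/72 = 58.3%, Regimen X 112/228 = 49.1% → Drug B
Stage I: Drug B 9/15 = 60.0%, Regimen X 32/47 = 68.1% → Regimen X
Stage III: Drug B 60/229 = 26.2%, Regimen X 149/464 = 32.1% → Regimen X
Overall: Drug B 111/316 = 35.1%, Regimen X 293/739 = 39.6% → Regimen X
Neither sweeps: Drug B wins 1 of 3 groups, Regimen X wins 2. Regimen X wins overall but not every group — no Simpson reversal.

No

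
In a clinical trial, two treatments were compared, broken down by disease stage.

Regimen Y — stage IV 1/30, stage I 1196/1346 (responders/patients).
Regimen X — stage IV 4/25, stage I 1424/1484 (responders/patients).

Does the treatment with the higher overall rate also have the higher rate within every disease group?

Stage IV: Regimen Y 1/30 = 3.3%, Regimen X 4/25 = 16.0% → Regimen X
Stage I: Regimen Y 1196/1346 = 88.9%, Regimen X 1424/1484 = 96.0% → Regimen X
Overall: Regimen Y 1197/1376 = 87.0%, Regimen X 1428/1509 = 94.6% → Regimen X
Regimen X wins overall and in every disease group — no reversal.

Yes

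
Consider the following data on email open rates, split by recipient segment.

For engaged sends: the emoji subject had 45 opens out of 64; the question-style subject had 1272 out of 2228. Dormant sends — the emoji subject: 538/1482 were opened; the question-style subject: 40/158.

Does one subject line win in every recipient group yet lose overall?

Engaged: the emoji subject 45/64 = 70.3%, the question-style subject 1272/2228 = 57.1% → the emoji subject
Dormant: the emoji subject 538/1482 = 36.3%, the question-style subject 40/158 = 25.3% → the emoji subject
Overall: the emoji subject 583/1546 = 37.7%, the question-style subject 1312/2386 = 55.0% → the question-style subject
The emoji subject wins each recipient group but the question-style subject wins overall — the comparison reverses. The emoji subject's sends skew toward dormant, which has a lower base rate.

Yes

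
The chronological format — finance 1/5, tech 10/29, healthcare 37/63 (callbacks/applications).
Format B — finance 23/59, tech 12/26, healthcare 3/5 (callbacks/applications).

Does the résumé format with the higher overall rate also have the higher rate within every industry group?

No

Finance: the chronological format 1/5 = 20.0%, Format B 23/59 = 39.0% → Format B
Tech: the chronological format 10/29 = 34.5%, Format B 12/26 = 46.2% → Format B
Healthcare: the chronological format 37/63 = 58.7%, Format B 3/5 = 60.0% → Format B
Overall: the chronological format 48/97 = 49.5%, Format B 38/90 = 42.2% → the chronological format
Format B wins each industry group but the chronological format wins overall — the comparison reverses. Format B's applications skew toward finance, which has a lower base rate.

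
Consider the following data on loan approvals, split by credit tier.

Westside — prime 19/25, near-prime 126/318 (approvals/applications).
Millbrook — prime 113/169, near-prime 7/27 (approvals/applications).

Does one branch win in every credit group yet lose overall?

Yes

Prime: Westside 19/25 = 76.0%, Millbrook 113/169 = 66.9% → Westside
Near-prime: Westside 126/318 = 39.6%, Millbrook 7/27 = 25.9% → Westside
Overall: Westside 145/343 = 42.3%, Millbrook 120/196 = 61.2% → Millbrook
Westside wins each credit group but Millbrook wins overall — the comparison reverses. Westside's applications skew toward near-prime, which has a lower base rate.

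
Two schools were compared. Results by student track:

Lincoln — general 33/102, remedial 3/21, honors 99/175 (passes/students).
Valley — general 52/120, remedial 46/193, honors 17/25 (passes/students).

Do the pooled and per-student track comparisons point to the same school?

General: Lincoln 33/102 = 32.4%, Valley 52/120 = 43.3% → Valley
Remedial: Lincoln 3/21 = 14.3%, Valley 46/193 = 23.8% → Valley
Honors: Lincoln 99/175 = 56.6%, Valley 17/25 = 68.0% → Valley
Overall: Lincoln 135/298 = 45.3%, Valley 115/338 = 34.0% → Lincoln
Valley wins each student group but Lincoln wins overall — the comparison reverses. Valley's students skew toward remedial, which has a lower base rate.

No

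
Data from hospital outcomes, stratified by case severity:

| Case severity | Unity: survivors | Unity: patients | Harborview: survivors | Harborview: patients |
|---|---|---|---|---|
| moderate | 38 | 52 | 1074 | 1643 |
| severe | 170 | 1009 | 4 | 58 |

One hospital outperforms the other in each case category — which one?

Unity

Moderate: Unity 38/52 = 73.1%, Harborview 1074/1643 = 65.4% → Unity
Severe: Unity 170/1009 = 16.8%, Harborview 4/58 = 6.9% → Unity
Unity has the higher rate in both groups.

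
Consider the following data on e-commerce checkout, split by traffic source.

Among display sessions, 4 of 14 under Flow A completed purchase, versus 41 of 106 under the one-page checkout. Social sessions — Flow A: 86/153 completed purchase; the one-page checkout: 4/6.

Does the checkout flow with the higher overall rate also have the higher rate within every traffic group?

No

Display: Flow A 4/14 = 28.6%, the one-page checkout 41/106 = 38.7% → the one-page checkout
Social: Flow A 86/153 = 56.2%, the one-page checkout 4/6 = 66.7% → the one-page checkout
Overall: Flow A 90/167 = 53.9%, the one-page checkout 45/112 = 40.2% → Flow A
The one-page checkout wins each traffic group but Flow A wins overall — the comparison reverses. The one-page checkout's sessions skew toward display, which has a lower base rate.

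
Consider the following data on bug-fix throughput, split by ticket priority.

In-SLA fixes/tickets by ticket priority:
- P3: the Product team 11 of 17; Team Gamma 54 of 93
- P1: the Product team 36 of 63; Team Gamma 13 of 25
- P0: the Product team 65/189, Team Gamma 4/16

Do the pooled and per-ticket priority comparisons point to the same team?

No

P3: the Product team 11/17 = 64.7%, Team Gamma 54/93 = 58.1% → the Product team
P1: the Product team 36/63 = 57.1%, Team Gamma 13/25 = 52.0% → the Product team
P0: the Product team 65/189 = 34.4%, Team Gamma 4/16 = 25.0% → the Product team
Overall: the Product team 112/269 = 41.6%, Team Gamma 71/134 = 53.0% → Team Gamma
The Product team wins each ticket group but Team Gamma wins overall — the comparison reverses. The Product team's tickets skew toward P0, which has a lower base rate.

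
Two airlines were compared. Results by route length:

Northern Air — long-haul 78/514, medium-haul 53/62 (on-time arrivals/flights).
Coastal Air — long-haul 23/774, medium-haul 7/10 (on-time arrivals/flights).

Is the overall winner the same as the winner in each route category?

Yes

Long-haul: Northern Air 78/514 = 15.2%, Coastal Air 23/774 = 3.0% → Northern Air
Medium-haul: Northern Air 53/62 = 85.5%, Coastal Air 7/10 = 70.0% → Northern Air
Overall: Northern Air 131/576 = 22.7%, Coastal Air 30/784 = 3.8% → Northern Air
Northern Air wins overall and in every route group — no reversal.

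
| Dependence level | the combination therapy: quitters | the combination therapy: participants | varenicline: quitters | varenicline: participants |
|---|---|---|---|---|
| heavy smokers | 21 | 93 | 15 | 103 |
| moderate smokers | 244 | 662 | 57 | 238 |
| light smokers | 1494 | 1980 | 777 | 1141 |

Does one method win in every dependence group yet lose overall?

No

Heavy smokers: the combination therapy 21/93 = 22.6%, varenicline 15/103 = 14.6% → the combination therapy
Moderate smokers: the combination therapy 244/662 = 36.9%, varenicline 57/238 = 23.9% → the combination therapy
Light smokers: the combination therapy 1494/1980 = 75.5%, varenicline 777/1141 = 68.1% → the combination therapy
Overall: the combination therapy 1759/2735 = 64.3%, varenicline 849/1482 = 57.3% → the combination therapy
The combination therapy wins overall and in every dependence group — no reversal.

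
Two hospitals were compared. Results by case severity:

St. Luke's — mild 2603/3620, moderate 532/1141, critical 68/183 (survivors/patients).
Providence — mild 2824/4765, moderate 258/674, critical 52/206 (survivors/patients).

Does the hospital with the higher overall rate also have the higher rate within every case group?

Yes

Mild: St. Luke's 2603/3620 = 71.9%, Providence 2824/4765 = 59.3% → St. Luke's
Moderate: St. Luke's 532/1141 = 46.6%, Providence 258/674 = 38.3% → St. Luke's
Critical: St. Luke's 68/183 = 37.2%, Providence 52/206 = 25.2% → St. Luke's
Overall: St. Luke's 3203/4944 = 64.8%, Providence 3134/5645 = 55.5% → St. Luke's
St. Luke's wins overall and in every case group — no reversal.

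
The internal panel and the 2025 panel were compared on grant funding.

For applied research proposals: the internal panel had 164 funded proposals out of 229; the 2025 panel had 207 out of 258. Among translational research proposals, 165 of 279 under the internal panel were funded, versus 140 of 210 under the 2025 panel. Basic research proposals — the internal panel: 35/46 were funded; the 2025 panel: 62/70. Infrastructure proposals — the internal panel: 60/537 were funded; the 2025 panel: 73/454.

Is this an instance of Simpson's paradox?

Applied research: the internal panel 164/229 = 71.6%, the 2025 panel 207/258 = 80.2% → the 2025 panel
Translational research: the internal panel 165/279 = 59.1%, the 2025 panel 140/210 = 66.7% → the 2025 panel
Basic research: the internal panel 35/46 = 76.1%, the 2025 panel 62/70 = 88.6% → the 2025 panel
Infrastructure: the internal panel 60/537 = 11.2%, the 2025 panel 73/454 = 16.1% → the 2025 panel
Overall: the internal panel 424/1091 = 38.9%, the 2025 panel 482/992 = 48.6% → the 2025 panel
The 2025 panel wins overall and in every proposal group — no reversal.

No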